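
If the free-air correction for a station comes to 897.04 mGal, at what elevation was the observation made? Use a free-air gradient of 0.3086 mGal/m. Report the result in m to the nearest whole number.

h = 897.04 / 0.3086 = 2906.80 m

2907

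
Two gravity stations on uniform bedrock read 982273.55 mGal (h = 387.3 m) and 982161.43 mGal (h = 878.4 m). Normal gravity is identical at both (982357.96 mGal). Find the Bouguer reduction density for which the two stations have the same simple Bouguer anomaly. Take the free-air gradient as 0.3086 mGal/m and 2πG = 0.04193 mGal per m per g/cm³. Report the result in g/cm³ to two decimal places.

Δg_obs = 982161.43 − 982273.55 = -112.12 mGal over Δh = 878.4 − 387.3 = 491.1 m
Equal Bouguer anomalies ⇒ Δg_obs + (0.3086 − 0.04193ρ)·Δh = 0
0.3086 − 0.04193ρ = −Δg_obs/Δh = 0.22830
ρ = (0.3086 − 0.22830) / 0.04193 = 1.92 g/cm³

1.92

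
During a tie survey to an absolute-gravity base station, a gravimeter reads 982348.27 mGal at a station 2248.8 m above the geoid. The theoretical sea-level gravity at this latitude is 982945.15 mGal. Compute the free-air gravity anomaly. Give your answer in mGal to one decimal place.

Free-air correction = 0.3086 × 2248.8 = 693.98 mGal
Free-air anomaly = 982348.27 − 982945.15 + (693.98) = 97.10 mGal

97.1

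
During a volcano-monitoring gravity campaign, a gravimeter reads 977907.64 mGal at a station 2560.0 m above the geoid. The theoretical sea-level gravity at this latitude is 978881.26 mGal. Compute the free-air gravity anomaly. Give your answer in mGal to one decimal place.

-183.6

Free-air correction = 0.3086 × 2560.0 = 790.02 mGal
Free-air anomaly = 977907.64 − 978881.26 + (790.02) = -183.60 mGal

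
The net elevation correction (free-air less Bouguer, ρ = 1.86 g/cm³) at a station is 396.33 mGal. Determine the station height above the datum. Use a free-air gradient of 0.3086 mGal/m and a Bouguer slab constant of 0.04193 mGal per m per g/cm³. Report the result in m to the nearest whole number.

1719

Combined gradient = 0.3086 − 0.04193 × 1.86 = 0.2306102 mGal/m
h = 396.33 / 0.2306102 = 1718.61 m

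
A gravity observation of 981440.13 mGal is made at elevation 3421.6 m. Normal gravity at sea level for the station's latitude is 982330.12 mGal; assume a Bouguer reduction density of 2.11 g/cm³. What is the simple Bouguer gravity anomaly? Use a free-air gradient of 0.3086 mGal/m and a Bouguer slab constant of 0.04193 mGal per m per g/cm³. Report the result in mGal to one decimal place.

-136.8

Free-air correction = 0.3086 × 3421.6 = 1055.91 mGal
Free-air anomaly = 981440.13 − 982330.12 + (1055.91) = 165.92 mGal
Bouguer slab correction = 0.04193 × 2.11 × 3421.6 = 302.72 mGal
Simple Bouguer anomaly = 165.92 − (302.72) = -136.80 mGal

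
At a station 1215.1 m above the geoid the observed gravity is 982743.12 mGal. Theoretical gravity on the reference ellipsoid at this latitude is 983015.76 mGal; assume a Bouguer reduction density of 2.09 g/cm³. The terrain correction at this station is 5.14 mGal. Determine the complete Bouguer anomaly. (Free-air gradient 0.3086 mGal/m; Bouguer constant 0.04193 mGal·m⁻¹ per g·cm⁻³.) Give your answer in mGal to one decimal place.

1.0

Free-air correction = 0.3086 × 1215.1 = 374.98 mGal
Free-air anomaly = 982743.12 − 983015.76 + (374.98) = 102.34 mGal
Bouguer slab correction = 0.04193 × 2.09 × 1215.1 = 106.48 mGal
Simple Bouguer anomaly = 102.34 − (106.48) = -4.14 mGal
Complete Bouguer anomaly = -4.14 + 5.14 = 1.00 mGal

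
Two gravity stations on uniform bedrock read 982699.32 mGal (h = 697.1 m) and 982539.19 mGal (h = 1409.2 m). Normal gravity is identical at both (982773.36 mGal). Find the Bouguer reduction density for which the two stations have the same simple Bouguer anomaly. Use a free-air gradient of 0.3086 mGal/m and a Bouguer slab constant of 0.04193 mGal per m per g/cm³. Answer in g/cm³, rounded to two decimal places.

2.00

Δg_obs = 982539.19 − 982699.32 = -160.13 mGal over Δh = 1409.2 − 697.1 = 712.1 m
Equal Bouguer anomalies ⇒ Δg_obs + (0.3086 − 0.04193ρ)·Δh = 0
0.3086 − 0.04193ρ = −Δg_obs/Δh = 0.22487
ρ = (0.3086 − 0.22487) / 0.04193 = 2.00 g/cm³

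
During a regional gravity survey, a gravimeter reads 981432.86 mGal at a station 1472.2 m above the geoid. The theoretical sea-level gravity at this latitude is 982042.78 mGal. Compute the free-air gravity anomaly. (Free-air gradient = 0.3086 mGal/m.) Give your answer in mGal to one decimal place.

-155.6

Free-air correction = 0.3086 × 1472.2 = 454.32 mGal
Free-air anomaly = 981432.86 − 982042.78 + (454.32) = -155.60 mGal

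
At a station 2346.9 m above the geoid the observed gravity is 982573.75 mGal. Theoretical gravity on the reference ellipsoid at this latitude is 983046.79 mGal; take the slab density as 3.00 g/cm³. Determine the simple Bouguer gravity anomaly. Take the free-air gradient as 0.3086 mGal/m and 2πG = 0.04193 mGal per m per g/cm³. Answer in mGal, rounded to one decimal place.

-44.0

Free-air correction = 0.3086 × 2346.9 = 724.25 mGal
Free-air anomaly = 982573.75 − 983046.79 + (724.25) = 251.21 mGal
Bouguer slab correction = 0.04193 × 3.00 × 2346.9 = 295.22 mGal
Simple Bouguer anomaly = 251.21 − (295.22) = -44.01 mGal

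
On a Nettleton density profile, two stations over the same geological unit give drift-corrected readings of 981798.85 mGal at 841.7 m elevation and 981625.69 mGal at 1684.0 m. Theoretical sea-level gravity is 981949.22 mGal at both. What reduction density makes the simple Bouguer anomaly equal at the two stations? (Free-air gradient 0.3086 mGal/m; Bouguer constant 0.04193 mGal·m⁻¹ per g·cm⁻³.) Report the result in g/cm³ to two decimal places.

Δg_obs = 981625.69 − 981798.85 = -173.16 mGal over Δh = 1684.0 − 841.7 = 842.3 m
Equal Bouguer anomalies ⇒ Δg_obs + (0.3086 − 0.04193ρ)·Δh = 0
0.3086 − 0.04193ρ = −Δg_obs/Δh = 0.20558
ρ = (0.3086 − 0.20558) / 0.04193 = 2.46 g/cm³

2.46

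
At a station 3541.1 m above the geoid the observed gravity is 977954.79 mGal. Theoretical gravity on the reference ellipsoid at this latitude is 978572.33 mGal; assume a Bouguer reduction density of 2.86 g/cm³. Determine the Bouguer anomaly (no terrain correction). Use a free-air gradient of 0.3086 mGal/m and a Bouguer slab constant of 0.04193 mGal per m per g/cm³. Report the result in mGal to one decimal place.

50.6

Free-air correction = 0.3086 × 3541.1 = 1092.78 mGal
Free-air anomaly = 977954.79 − 978572.33 + (1092.78) = 475.24 mGal
Bouguer slab correction = 0.04193 × 2.86 × 3541.1 = 424.65 mGal
Simple Bouguer anomaly = 475.24 − (424.65) = 50.59 mGal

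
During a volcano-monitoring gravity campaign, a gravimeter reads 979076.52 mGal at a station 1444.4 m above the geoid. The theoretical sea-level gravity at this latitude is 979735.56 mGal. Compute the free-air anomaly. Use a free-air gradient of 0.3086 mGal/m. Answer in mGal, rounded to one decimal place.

-213.3

Free-air correction = 0.3086 × 1444.4 = 445.74 mGal
Free-air anomaly = 979076.52 − 979735.56 + (445.74) = -213.30 mGal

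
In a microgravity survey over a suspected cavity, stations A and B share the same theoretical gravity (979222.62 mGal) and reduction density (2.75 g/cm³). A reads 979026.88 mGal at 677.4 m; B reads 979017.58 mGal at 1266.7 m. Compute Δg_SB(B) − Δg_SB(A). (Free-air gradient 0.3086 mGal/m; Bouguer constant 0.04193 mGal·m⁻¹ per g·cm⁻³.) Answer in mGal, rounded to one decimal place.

104.6

Δg_SB(A) = 979026.88 − 979222.62 + 0.3086×677.4 − 0.04193×2.75×677.4 = -64.80 mGal
Δg_SB(B) = 979017.58 − 979222.62 + 0.3086×1266.7 − 0.04193×2.75×1266.7 = 39.80 mGal
Difference = 39.80 − (-64.80) = 104.60 mGal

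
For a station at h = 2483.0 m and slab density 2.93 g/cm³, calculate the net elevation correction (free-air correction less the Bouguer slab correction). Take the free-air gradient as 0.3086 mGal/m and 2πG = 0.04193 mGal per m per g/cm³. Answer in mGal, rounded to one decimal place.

461.2

Combined gradient = 0.3086 − 0.04193 × 2.93 = 0.1857451 mGal/m
Combined elevation correction = 0.1857451 × 2483.0 = 461.2 mGal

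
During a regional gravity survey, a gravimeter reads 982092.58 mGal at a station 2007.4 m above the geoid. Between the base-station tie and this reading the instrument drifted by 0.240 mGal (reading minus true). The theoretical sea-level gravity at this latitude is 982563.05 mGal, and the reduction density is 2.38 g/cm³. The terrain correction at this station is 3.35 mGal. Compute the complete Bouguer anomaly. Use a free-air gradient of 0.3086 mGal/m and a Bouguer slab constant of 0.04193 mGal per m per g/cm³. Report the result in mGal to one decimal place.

Drift-corrected reading = 982092.58 − (0.240) = 982092.340 mGal
Free-air correction = 0.3086 × 2007.4 = 619.48 mGal
Free-air anomaly = 982092.340 − 982563.05 + (619.48) = 148.770 mGal
Bouguer slab correction = 0.04193 × 2.38 × 2007.4 = 200.33 mGal
Simple Bouguer anomaly = 148.770 − (200.33) = -51.560 mGal
Complete Bouguer anomaly = -51.560 + 3.35 = -48.210 mGal

-48.2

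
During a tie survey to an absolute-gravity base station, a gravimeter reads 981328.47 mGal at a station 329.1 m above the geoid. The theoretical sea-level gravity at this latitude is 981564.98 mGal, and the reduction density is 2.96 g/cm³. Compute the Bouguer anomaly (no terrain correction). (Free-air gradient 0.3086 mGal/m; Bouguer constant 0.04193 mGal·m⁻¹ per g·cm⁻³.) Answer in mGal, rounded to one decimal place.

Free-air correction = 0.3086 × 329.1 = 101.56 mGal
Free-air anomaly = 981328.47 − 981564.98 + (101.56) = -134.95 mGal
Bouguer slab correction = 0.04193 × 2.96 × 329.1 = 40.85 mGal
Simple Bouguer anomaly = -134.95 − (40.85) = -175.80 mGal

-175.8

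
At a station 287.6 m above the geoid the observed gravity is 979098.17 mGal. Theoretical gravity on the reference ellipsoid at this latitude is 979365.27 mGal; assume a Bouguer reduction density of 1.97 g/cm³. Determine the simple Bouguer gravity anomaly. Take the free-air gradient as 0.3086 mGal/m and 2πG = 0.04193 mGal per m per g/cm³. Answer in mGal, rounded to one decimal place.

Free-air correction = 0.3086 × 287.6 = 88.75 mGal
Free-air anomaly = 979098.17 − 979365.27 + (88.75) = -178.35 mGal
Bouguer slab correction = 0.04193 × 1.97 × 287.6 = 23.76 mGal
Simple Bouguer anomaly = -178.35 − (23.76) = -202.11 mGal

-202.1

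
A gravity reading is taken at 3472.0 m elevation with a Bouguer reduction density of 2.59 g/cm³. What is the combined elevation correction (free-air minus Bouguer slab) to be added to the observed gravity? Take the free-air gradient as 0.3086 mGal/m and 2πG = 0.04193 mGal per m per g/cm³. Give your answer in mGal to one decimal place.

Combined gradient = 0.3086 − 0.04193 × 2.59 = 0.2000013 mGal/m
Combined elevation correction = 0.2000013 × 3472.0 = 694.4 mGal

694.4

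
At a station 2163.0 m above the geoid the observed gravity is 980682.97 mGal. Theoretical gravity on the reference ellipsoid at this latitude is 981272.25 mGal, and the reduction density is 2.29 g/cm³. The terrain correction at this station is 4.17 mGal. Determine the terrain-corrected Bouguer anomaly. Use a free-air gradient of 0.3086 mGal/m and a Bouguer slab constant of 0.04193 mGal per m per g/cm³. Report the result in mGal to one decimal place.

-125.3

Free-air correction = 0.3086 × 2163.0 = 667.50 mGal
Free-air anomaly = 980682.97 − 981272.25 + (667.50) = 78.22 mGal
Bouguer slab correction = 0.04193 × 2.29 × 2163.0 = 207.69 mGal
Simple Bouguer anomaly = 78.22 − (207.69) = -129.47 mGal
Complete Bouguer anomaly = -129.47 + 4.17 = -125.30 mGal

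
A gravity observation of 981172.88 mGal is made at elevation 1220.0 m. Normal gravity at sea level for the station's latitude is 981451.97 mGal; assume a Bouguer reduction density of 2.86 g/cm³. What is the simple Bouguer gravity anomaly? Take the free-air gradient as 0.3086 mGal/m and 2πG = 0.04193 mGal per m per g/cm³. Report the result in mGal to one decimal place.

Free-air correction = 0.3086 × 1220.0 = 376.49 mGal
Free-air anomaly = 981172.88 − 981451.97 + (376.49) = 97.40 mGal
Bouguer slab correction = 0.04193 × 2.86 × 1220.0 = 146.30 mGal
Simple Bouguer anomaly = 97.40 − (146.30) = -48.90 mGal

-48.9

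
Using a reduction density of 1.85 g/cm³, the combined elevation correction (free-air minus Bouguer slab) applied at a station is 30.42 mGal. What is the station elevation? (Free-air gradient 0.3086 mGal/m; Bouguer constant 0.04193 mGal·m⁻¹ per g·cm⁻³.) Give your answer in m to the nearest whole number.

132

Combined gradient = 0.3086 − 0.04193 × 1.85 = 0.2310295 mGal/m
h = 30.42 / 0.2310295 = 131.67 m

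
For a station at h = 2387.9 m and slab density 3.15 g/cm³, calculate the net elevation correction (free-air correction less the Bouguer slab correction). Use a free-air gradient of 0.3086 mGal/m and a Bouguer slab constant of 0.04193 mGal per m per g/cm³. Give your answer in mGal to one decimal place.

421.5

Combined gradient = 0.3086 − 0.04193 × 3.15 = 0.1765205 mGal/m
Combined elevation correction = 0.1765205 × 2387.9 = 421.5 mGal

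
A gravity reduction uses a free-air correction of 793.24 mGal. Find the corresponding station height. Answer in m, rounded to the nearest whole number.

2570

h = 793.24 / 0.3086 = 2570.45 m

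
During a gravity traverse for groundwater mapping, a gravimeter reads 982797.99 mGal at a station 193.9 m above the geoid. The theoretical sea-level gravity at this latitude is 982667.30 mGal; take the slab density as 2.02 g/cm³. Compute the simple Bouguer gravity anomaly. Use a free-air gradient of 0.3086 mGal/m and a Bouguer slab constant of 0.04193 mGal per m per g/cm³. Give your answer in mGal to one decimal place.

Free-air correction = 0.3086 × 193.9 = 59.84 mGal
Free-air anomaly = 982797.99 − 982667.30 + (59.84) = 190.53 mGal
Bouguer slab correction = 0.04193 × 2.02 × 193.9 = 16.42 mGal
Simple Bouguer anomaly = 190.53 − (16.42) = 174.11 mGal

174.1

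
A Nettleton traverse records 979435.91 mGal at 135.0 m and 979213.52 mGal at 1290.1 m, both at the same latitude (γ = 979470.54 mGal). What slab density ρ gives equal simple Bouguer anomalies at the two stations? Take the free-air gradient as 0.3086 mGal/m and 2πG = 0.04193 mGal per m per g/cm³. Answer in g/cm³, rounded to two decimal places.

Δg_obs = 979213.52 − 979435.91 = -222.39 mGal over Δh = 1290.1 − 135.0 = 1155.1 m
Equal Bouguer anomalies ⇒ Δg_obs + (0.3086 − 0.04193ρ)·Δh = 0
0.3086 − 0.04193ρ = −Δg_obs/Δh = 0.19253
ρ = (0.3086 − 0.19253) / 0.04193 = 2.77 g/cm³

2.77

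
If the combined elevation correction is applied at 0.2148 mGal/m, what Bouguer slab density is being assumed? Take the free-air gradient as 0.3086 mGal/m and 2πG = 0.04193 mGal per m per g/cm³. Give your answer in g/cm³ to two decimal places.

2.24

0.2148 = 0.3086 − 0.04193 × ρ
ρ = (0.3086 − 0.2148) / 0.04193 = 2.24 g/cm³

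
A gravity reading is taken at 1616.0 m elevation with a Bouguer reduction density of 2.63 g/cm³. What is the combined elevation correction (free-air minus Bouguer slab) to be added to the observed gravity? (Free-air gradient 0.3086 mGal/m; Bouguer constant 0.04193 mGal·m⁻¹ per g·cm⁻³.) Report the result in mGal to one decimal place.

320.5

Combined gradient = 0.3086 − 0.04193 × 2.63 = 0.1983241 mGal/m
Combined elevation correction = 0.1983241 × 1616.0 = 320.5 mGal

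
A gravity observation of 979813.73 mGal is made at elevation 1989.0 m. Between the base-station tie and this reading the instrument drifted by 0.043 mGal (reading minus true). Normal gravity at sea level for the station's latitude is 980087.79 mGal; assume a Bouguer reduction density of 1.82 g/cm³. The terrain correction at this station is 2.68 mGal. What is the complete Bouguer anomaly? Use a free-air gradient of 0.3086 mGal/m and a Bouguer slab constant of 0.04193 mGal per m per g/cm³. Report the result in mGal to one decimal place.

Drift-corrected reading = 979813.73 − (0.043) = 979813.687 mGal
Free-air correction = 0.3086 × 1989.0 = 613.81 mGal
Free-air anomaly = 979813.687 − 980087.79 + (613.81) = 339.707 mGal
Bouguer slab correction = 0.04193 × 1.82 × 1989.0 = 151.79 mGal
Simple Bouguer anomaly = 339.707 − (151.79) = 187.917 mGal
Complete Bouguer anomaly = 187.917 + 2.68 = 190.597 mGal

190.6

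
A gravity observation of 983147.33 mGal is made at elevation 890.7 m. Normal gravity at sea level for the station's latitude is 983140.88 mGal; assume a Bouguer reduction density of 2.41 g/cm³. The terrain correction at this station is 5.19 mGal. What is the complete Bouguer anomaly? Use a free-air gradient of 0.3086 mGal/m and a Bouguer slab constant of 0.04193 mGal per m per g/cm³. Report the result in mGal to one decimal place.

196.5

Free-air correction = 0.3086 × 890.7 = 274.87 mGal
Free-air anomaly = 983147.33 − 983140.88 + (274.87) = 281.32 mGal
Bouguer slab correction = 0.04193 × 2.41 × 890.7 = 90.01 mGal
Simple Bouguer anomaly = 281.32 − (90.01) = 191.31 mGal
Complete Bouguer anomaly = 191.31 + 5.19 = 196.50 mGal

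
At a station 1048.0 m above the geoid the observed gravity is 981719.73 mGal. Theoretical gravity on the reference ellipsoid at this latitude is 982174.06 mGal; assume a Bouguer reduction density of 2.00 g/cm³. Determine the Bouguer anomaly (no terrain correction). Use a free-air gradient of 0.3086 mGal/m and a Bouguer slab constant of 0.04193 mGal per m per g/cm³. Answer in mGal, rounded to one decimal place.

-218.8

Free-air correction = 0.3086 × 1048.0 = 323.41 mGal
Free-air anomaly = 981719.73 − 982174.06 + (323.41) = -130.92 mGal
Bouguer slab correction = 0.04193 × 2.00 × 1048.0 = 87.89 mGal
Simple Bouguer anomaly = -130.92 − (87.89) = -218.81 mGal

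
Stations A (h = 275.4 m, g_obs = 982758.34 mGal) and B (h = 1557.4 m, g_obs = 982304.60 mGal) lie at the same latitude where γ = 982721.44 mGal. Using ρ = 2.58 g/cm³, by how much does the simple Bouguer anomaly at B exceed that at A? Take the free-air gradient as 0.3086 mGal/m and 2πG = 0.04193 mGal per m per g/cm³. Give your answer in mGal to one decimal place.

-196.8

Δg_SB(A) = 982758.34 − 982721.44 + 0.3086×275.4 − 0.04193×2.58×275.4 = 92.10 mGal
Δg_SB(B) = 982304.60 − 982721.44 + 0.3086×1557.4 − 0.04193×2.58×1557.4 = -104.70 mGal
Difference = -104.70 − (92.10) = -196.80 mGal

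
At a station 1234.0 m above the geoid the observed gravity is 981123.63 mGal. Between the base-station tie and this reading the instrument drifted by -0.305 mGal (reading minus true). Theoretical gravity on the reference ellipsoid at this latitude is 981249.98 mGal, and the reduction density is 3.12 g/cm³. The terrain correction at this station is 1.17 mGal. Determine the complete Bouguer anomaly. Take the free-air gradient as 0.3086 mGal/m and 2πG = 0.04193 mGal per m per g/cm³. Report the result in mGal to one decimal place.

Drift-corrected reading = 981123.63 − (-0.305) = 981123.935 mGal
Free-air correction = 0.3086 × 1234.0 = 380.81 mGal
Free-air anomaly = 981123.935 − 981249.98 + (380.81) = 254.765 mGal
Bouguer slab correction = 0.04193 × 3.12 × 1234.0 = 161.43 mGal
Simple Bouguer anomaly = 254.765 − (161.43) = 93.335 mGal
Complete Bouguer anomaly = 93.335 + 1.17 = 94.505 mGal

94.5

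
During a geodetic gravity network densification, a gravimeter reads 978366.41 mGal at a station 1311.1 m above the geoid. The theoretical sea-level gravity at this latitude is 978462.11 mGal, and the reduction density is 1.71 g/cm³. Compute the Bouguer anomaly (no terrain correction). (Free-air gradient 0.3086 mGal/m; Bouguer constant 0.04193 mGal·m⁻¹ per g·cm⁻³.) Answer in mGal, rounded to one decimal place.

Free-air correction = 0.3086 × 1311.1 = 404.61 mGal
Free-air anomaly = 978366.41 − 978462.11 + (404.61) = 308.91 mGal
Bouguer slab correction = 0.04193 × 1.71 × 1311.1 = 94.01 mGal
Simple Bouguer anomaly = 308.91 − (94.01) = 214.90 mGal

214.9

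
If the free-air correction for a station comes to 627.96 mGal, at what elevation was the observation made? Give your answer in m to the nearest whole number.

h = 627.96 / 0.3086 = 2034.87 m

2035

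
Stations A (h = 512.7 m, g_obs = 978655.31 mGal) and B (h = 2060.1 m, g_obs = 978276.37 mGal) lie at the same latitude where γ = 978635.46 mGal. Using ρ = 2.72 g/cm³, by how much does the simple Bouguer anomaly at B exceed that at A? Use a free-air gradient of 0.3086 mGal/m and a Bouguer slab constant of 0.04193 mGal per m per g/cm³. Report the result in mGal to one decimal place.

-77.9

Δg_SB(A) = 978655.31 − 978635.46 + 0.3086×512.7 − 0.04193×2.72×512.7 = 119.60 mGal
Δg_SB(B) = 978276.37 − 978635.46 + 0.3086×2060.1 − 0.04193×2.72×2060.1 = 41.70 mGal
Difference = 41.70 − (119.60) = -77.90 mGal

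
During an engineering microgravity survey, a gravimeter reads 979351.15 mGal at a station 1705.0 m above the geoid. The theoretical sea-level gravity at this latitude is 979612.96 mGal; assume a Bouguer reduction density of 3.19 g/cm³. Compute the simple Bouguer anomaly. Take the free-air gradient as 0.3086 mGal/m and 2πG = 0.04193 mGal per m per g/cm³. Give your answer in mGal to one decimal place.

36.3

Free-air correction = 0.3086 × 1705.0 = 526.16 mGal
Free-air anomaly = 979351.15 − 979612.96 + (526.16) = 264.35 mGal
Bouguer slab correction = 0.04193 × 3.19 × 1705.0 = 228.06 mGal
Simple Bouguer anomaly = 264.35 − (228.06) = 36.29 mGal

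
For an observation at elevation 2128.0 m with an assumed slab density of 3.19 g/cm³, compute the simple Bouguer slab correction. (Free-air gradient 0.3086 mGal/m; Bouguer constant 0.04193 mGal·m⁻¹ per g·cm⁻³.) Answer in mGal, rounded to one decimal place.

284.6

Bouguer slab correction = 0.04193 × 3.19 × 2128.0 = 284.6 mGal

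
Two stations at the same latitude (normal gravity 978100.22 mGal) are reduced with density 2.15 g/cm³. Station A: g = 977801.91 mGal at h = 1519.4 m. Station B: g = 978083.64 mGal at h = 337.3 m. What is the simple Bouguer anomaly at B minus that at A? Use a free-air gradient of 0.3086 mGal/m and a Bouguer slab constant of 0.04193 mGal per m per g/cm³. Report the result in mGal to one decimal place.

Δg_SB(A) = 977801.91 − 978100.22 + 0.3086×1519.4 − 0.04193×2.15×1519.4 = 33.60 mGal
Δg_SB(B) = 978083.64 − 978100.22 + 0.3086×337.3 − 0.04193×2.15×337.3 = 57.10 mGal
Difference = 57.10 − (33.60) = 23.50 mGal

23.5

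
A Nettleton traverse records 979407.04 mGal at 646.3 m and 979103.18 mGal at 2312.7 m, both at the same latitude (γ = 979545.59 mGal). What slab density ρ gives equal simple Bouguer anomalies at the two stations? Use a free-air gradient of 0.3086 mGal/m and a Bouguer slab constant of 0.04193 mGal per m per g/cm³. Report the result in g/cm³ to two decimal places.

Δg_obs = 979103.18 − 979407.04 = -303.86 mGal over Δh = 2312.7 − 646.3 = 1666.4 m
Equal Bouguer anomalies ⇒ Δg_obs + (0.3086 − 0.04193ρ)·Δh = 0
0.3086 − 0.04193ρ = −Δg_obs/Δh = 0.18235
ρ = (0.3086 − 0.18235) / 0.04193 = 3.01 g/cm³

3.01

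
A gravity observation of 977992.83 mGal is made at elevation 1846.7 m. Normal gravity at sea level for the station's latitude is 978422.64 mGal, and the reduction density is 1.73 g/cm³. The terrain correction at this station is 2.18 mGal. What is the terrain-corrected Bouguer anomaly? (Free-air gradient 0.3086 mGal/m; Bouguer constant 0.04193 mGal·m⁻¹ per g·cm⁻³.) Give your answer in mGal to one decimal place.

Free-air correction = 0.3086 × 1846.7 = 569.89 mGal
Free-air anomaly = 977992.83 − 978422.64 + (569.89) = 140.08 mGal
Bouguer slab correction = 0.04193 × 1.73 × 1846.7 = 133.96 mGal
Simple Bouguer anomaly = 140.08 − (133.96) = 6.12 mGal
Complete Bouguer anomaly = 6.12 + 2.18 = 8.30 mGal

8.3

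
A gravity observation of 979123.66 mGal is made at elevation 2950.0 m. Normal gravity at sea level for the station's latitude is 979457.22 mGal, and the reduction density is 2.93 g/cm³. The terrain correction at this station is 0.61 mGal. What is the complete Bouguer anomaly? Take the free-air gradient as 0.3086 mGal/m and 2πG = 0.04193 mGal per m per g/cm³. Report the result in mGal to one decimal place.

215.0

Free-air correction = 0.3086 × 2950.0 = 910.37 mGal
Free-air anomaly = 979123.66 − 979457.22 + (910.37) = 576.81 mGal
Bouguer slab correction = 0.04193 × 2.93 × 2950.0 = 362.42 mGal
Simple Bouguer anomaly = 576.81 − (362.42) = 214.39 mGal
Complete Bouguer anomaly = 214.39 + 0.61 = 215.00 mGal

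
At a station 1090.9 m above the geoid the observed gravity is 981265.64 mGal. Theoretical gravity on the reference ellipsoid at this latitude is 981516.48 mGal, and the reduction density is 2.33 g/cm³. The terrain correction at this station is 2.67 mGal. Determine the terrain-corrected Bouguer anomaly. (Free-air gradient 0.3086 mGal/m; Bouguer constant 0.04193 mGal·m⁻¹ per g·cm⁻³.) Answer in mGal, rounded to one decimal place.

Free-air correction = 0.3086 × 1090.9 = 336.65 mGal
Free-air anomaly = 981265.64 − 981516.48 + (336.65) = 85.81 mGal
Bouguer slab correction = 0.04193 × 2.33 × 1090.9 = 106.58 mGal
Simple Bouguer anomaly = 85.81 − (106.58) = -20.77 mGal
Complete Bouguer anomaly = -20.77 + 2.67 = -18.10 mGal

-18.1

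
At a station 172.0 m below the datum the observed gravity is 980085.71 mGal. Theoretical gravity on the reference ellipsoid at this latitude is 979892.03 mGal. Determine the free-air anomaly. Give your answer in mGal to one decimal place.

Free-air correction = 0.3086 × -172.0 = -53.08 mGal
Free-air anomaly = 980085.71 − 979892.03 + (-53.08) = 140.60 mGal

140.6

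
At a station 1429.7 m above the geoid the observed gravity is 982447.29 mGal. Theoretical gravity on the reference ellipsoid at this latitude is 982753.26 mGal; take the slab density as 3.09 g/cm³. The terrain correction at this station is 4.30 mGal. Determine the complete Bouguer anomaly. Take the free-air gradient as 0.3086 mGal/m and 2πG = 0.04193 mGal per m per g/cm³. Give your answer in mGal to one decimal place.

-45.7

Free-air correction = 0.3086 × 1429.7 = 441.21 mGal
Free-air anomaly = 982447.29 − 982753.26 + (441.21) = 135.24 mGal
Bouguer slab correction = 0.04193 × 3.09 × 1429.7 = 185.24 mGal
Simple Bouguer anomaly = 135.24 − (185.24) = -50.00 mGal
Complete Bouguer anomaly = -50.00 + 4.30 = -45.70 mGal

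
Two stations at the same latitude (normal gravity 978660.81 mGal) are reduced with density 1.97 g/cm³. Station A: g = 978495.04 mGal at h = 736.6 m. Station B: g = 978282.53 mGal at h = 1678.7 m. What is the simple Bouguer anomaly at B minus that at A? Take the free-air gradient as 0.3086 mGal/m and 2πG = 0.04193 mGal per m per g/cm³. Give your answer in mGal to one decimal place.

Δg_SB(A) = 978495.04 − 978660.81 + 0.3086×736.6 − 0.04193×1.97×736.6 = 0.70 mGal
Δg_SB(B) = 978282.53 − 978660.81 + 0.3086×1678.7 − 0.04193×1.97×1678.7 = 1.10 mGal
Difference = 1.10 − (0.70) = 0.40 mGal

0.4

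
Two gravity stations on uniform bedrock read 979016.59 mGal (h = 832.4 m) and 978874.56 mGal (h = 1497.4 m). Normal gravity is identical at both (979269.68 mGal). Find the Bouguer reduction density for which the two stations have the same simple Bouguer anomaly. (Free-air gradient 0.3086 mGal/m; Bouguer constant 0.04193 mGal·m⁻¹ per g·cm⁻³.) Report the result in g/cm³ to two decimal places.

Δg_obs = 978874.56 − 979016.59 = -142.03 mGal over Δh = 1497.4 − 832.4 = 665.0 m
Equal Bouguer anomalies ⇒ Δg_obs + (0.3086 − 0.04193ρ)·Δh = 0
0.3086 − 0.04193ρ = −Δg_obs/Δh = 0.21358
ρ = (0.3086 − 0.21358) / 0.04193 = 2.27 g/cm³

2.27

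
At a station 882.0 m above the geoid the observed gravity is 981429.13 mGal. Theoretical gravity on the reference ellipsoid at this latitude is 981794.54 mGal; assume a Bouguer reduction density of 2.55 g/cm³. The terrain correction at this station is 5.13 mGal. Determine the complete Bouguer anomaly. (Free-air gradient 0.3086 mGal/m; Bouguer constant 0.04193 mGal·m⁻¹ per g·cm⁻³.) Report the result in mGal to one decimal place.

Free-air correction = 0.3086 × 882.0 = 272.19 mGal
Free-air anomaly = 981429.13 − 981794.54 + (272.19) = -93.22 mGal
Bouguer slab correction = 0.04193 × 2.55 × 882.0 = 94.30 mGal
Simple Bouguer anomaly = -93.22 − (94.30) = -187.52 mGal
Complete Bouguer anomaly = -187.52 + 5.13 = -182.39 mGal

-182.4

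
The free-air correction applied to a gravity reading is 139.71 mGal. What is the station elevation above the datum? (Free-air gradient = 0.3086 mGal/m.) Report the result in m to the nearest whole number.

453

h = 139.71 / 0.3086 = 452.72 m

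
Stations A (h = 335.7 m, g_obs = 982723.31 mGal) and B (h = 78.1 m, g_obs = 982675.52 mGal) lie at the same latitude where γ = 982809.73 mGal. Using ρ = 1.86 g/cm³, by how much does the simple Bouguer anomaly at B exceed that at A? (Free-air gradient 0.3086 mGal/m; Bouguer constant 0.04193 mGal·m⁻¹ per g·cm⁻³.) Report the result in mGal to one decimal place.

Δg_SB(A) = 982723.31 − 982809.73 + 0.3086×335.7 − 0.04193×1.86×335.7 = -9.00 mGal
Δg_SB(B) = 982675.52 − 982809.73 + 0.3086×78.1 − 0.04193×1.86×78.1 = -116.20 mGal
Difference = -116.20 − (-9.00) = -107.20 mGal

-107.2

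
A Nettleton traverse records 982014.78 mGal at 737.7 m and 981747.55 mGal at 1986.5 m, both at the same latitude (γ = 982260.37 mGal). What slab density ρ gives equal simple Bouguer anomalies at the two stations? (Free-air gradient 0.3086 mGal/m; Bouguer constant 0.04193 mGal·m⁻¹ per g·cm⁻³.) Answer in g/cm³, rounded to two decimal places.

2.26

Δg_obs = 981747.55 − 982014.78 = -267.23 mGal over Δh = 1986.5 − 737.7 = 1248.8 m
Equal Bouguer anomalies ⇒ Δg_obs + (0.3086 − 0.04193ρ)·Δh = 0
0.3086 − 0.04193ρ = −Δg_obs/Δh = 0.21399
ρ = (0.3086 − 0.21399) / 0.04193 = 2.26 g/cm³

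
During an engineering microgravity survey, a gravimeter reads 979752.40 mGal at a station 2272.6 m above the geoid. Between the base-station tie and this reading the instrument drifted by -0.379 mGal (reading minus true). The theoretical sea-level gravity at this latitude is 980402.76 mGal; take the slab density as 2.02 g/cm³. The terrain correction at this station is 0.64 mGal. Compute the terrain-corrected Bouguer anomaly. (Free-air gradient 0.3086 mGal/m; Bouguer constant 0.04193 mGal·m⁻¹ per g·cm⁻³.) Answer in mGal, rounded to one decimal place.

Drift-corrected reading = 979752.40 − (-0.379) = 979752.779 mGal
Free-air correction = 0.3086 × 2272.6 = 701.32 mGal
Free-air anomaly = 979752.779 − 980402.76 + (701.32) = 51.339 mGal
Bouguer slab correction = 0.04193 × 2.02 × 2272.6 = 192.49 mGal
Simple Bouguer anomaly = 51.339 − (192.49) = -141.151 mGal
Complete Bouguer anomaly = -141.151 + 0.64 = -140.511 mGal

-140.5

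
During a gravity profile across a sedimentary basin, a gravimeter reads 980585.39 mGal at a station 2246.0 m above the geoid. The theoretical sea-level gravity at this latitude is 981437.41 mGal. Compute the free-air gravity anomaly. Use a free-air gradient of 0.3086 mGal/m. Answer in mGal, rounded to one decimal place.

Free-air correction = 0.3086 × 2246.0 = 693.12 mGal
Free-air anomaly = 980585.39 − 981437.41 + (693.12) = -158.90 mGal

-158.9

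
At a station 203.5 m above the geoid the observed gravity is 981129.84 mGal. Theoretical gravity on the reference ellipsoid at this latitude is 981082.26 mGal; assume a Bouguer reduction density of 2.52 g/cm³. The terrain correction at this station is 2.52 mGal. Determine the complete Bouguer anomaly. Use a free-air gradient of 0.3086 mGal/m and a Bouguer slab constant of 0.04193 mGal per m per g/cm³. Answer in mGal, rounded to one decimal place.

Free-air correction = 0.3086 × 203.5 = 62.80 mGal
Free-air anomaly = 981129.84 − 981082.26 + (62.80) = 110.38 mGal
Bouguer slab correction = 0.04193 × 2.52 × 203.5 = 21.50 mGal
Simple Bouguer anomaly = 110.38 − (21.50) = 88.88 mGal
Complete Bouguer anomaly = 88.88 + 2.52 = 91.40 mGal

91.4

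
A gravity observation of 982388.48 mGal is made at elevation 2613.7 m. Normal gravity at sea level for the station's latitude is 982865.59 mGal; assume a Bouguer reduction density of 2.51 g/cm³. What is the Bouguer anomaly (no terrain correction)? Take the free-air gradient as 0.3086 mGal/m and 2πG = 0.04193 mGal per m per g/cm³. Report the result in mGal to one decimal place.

Free-air correction = 0.3086 × 2613.7 = 806.59 mGal
Free-air anomaly = 982388.48 − 982865.59 + (806.59) = 329.48 mGal
Bouguer slab correction = 0.04193 × 2.51 × 2613.7 = 275.08 mGal
Simple Bouguer anomaly = 329.48 − (275.08) = 54.40 mGal

54.4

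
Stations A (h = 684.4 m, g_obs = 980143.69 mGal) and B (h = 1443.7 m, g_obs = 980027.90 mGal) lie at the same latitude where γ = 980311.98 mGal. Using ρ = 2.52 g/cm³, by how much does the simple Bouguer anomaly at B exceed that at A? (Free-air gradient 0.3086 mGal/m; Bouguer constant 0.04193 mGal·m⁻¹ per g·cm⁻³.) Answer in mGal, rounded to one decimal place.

Δg_SB(A) = 980143.69 − 980311.98 + 0.3086×684.4 − 0.04193×2.52×684.4 = -29.40 mGal
Δg_SB(B) = 980027.90 − 980311.98 + 0.3086×1443.7 − 0.04193×2.52×1443.7 = 8.90 mGal
Difference = 8.90 − (-29.40) = 38.30 mGal

38.3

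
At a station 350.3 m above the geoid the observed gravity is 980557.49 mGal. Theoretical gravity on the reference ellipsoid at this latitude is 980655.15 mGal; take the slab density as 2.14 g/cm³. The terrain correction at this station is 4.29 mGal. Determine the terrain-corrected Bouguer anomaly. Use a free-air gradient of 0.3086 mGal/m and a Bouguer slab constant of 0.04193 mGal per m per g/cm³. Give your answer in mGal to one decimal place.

-16.7

Free-air correction = 0.3086 × 350.3 = 108.10 mGal
Free-air anomaly = 980557.49 − 980655.15 + (108.10) = 10.44 mGal
Bouguer slab correction = 0.04193 × 2.14 × 350.3 = 31.43 mGal
Simple Bouguer anomaly = 10.44 − (31.43) = -20.99 mGal
Complete Bouguer anomaly = -20.99 + 4.29 = -16.70 mGal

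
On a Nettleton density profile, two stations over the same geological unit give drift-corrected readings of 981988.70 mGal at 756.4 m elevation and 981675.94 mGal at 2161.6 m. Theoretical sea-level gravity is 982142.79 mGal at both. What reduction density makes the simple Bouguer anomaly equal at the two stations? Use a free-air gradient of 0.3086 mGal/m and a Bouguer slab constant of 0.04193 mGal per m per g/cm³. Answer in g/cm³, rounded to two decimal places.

2.05

Δg_obs = 981675.94 − 981988.70 = -312.76 mGal over Δh = 2161.6 − 756.4 = 1405.2 m
Equal Bouguer anomalies ⇒ Δg_obs + (0.3086 − 0.04193ρ)·Δh = 0
0.3086 − 0.04193ρ = −Δg_obs/Δh = 0.22257
ρ = (0.3086 − 0.22257) / 0.04193 = 2.05 g/cm³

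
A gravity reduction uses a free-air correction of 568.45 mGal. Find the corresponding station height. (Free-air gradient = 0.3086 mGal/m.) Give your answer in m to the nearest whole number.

h = 568.45 / 0.3086 = 1842.03 m

1842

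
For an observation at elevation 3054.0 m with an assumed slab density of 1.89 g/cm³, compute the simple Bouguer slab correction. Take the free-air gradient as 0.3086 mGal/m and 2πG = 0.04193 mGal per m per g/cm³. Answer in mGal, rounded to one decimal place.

Bouguer slab correction = 0.04193 × 1.89 × 3054.0 = 242.0 mGal

242.0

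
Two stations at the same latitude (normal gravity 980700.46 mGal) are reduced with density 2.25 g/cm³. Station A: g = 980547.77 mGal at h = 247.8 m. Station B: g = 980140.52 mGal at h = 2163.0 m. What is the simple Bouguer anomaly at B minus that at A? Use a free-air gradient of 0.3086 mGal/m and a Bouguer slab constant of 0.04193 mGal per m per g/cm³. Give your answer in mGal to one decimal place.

Δg_SB(A) = 980547.77 − 980700.46 + 0.3086×247.8 − 0.04193×2.25×247.8 = -99.60 mGal
Δg_SB(B) = 980140.52 − 980700.46 + 0.3086×2163.0 − 0.04193×2.25×2163.0 = -96.50 mGal
Difference = -96.50 − (-99.60) = 3.10 mGal

3.1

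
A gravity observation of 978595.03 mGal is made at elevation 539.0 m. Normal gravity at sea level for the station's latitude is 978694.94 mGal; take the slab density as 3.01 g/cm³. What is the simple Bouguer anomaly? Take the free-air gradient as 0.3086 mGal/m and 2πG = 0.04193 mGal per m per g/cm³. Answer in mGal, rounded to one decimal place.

-1.6

Free-air correction = 0.3086 × 539.0 = 166.34 mGal
Free-air anomaly = 978595.03 − 978694.94 + (166.34) = 66.43 mGal
Bouguer slab correction = 0.04193 × 3.01 × 539.0 = 68.03 mGal
Simple Bouguer anomaly = 66.43 − (68.03) = -1.60 mGal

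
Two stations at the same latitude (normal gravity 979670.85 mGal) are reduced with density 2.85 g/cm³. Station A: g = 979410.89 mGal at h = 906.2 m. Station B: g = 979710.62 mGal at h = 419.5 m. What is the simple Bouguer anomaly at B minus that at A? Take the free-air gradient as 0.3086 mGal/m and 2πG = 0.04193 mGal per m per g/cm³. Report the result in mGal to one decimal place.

207.7

Δg_SB(A) = 979410.89 − 979670.85 + 0.3086×906.2 − 0.04193×2.85×906.2 = -88.60 mGal
Δg_SB(B) = 979710.62 − 979670.85 + 0.3086×419.5 − 0.04193×2.85×419.5 = 119.10 mGal
Difference = 119.10 − (-88.60) = 207.70 mGal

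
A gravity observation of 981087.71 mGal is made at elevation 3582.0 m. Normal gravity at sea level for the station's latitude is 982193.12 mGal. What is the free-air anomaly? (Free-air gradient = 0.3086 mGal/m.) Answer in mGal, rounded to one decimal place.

0.0

Free-air correction = 0.3086 × 3582.0 = 1105.41 mGal
Free-air anomaly = 981087.71 − 982193.12 + (1105.41) = 0.00 mGal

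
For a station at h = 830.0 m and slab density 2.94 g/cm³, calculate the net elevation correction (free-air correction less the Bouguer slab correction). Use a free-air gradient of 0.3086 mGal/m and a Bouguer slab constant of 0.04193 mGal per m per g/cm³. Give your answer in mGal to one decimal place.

Combined gradient = 0.3086 − 0.04193 × 2.94 = 0.1853258 mGal/m
Combined elevation correction = 0.1853258 × 830.0 = 153.8 mGal

153.8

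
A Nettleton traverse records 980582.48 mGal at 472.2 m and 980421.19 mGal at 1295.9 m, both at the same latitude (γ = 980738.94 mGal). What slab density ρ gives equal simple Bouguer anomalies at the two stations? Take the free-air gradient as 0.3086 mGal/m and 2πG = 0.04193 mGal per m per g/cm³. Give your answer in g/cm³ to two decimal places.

2.69

Δg_obs = 980421.19 − 980582.48 = -161.29 mGal over Δh = 1295.9 − 472.2 = 823.7 m
Equal Bouguer anomalies ⇒ Δg_obs + (0.3086 − 0.04193ρ)·Δh = 0
0.3086 − 0.04193ρ = −Δg_obs/Δh = 0.19581
ρ = (0.3086 − 0.19581) / 0.04193 = 2.69 g/cm³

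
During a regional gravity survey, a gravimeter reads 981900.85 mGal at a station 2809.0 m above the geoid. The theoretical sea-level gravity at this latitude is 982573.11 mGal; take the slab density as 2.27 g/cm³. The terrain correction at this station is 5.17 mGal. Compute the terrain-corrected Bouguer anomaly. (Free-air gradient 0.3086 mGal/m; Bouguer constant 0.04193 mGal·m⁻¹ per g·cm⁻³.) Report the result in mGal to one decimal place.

Free-air correction = 0.3086 × 2809.0 = 866.86 mGal
Free-air anomaly = 981900.85 − 982573.11 + (866.86) = 194.60 mGal
Bouguer slab correction = 0.04193 × 2.27 × 2809.0 = 267.36 mGal
Simple Bouguer anomaly = 194.60 − (267.36) = -72.76 mGal
Complete Bouguer anomaly = -72.76 + 5.17 = -67.59 mGal

-67.6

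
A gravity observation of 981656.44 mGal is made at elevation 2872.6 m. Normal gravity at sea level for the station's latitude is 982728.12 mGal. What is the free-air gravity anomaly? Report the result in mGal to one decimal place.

-185.2

Free-air correction = 0.3086 × 2872.6 = 886.48 mGal
Free-air anomaly = 981656.44 − 982728.12 + (886.48) = -185.20 mGal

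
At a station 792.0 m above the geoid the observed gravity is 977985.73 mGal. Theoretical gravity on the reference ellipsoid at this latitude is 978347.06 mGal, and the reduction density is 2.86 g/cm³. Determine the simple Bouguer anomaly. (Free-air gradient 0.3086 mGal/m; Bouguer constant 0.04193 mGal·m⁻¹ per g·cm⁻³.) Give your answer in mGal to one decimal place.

Free-air correction = 0.3086 × 792.0 = 244.41 mGal
Free-air anomaly = 977985.73 − 978347.06 + (244.41) = -116.92 mGal
Bouguer slab correction = 0.04193 × 2.86 × 792.0 = 94.98 mGal
Simple Bouguer anomaly = -116.92 − (94.98) = -211.90 mGal

-211.9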